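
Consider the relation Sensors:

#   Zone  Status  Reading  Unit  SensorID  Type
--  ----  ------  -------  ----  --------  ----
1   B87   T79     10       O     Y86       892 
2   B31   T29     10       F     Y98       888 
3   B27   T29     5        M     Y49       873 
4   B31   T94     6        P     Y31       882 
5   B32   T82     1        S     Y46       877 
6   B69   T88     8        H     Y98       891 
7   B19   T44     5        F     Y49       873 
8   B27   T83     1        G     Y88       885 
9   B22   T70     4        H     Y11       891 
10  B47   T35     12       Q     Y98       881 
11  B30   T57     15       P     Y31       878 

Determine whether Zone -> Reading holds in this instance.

Zone=B87: row 1 → Reading = 10 ✓
Zone=B31: rows 2, 4 → Reading takes values {10, 6} — violation
Zone=B27: rows 3, 8 → Reading takes values {5, 1} — violation
Zone=B32: row 5 → Reading = 1 ✓
Zone=B69: row 6 → Reading = 8 ✓
Zone=B19: row 7 → Reading = 5 ✓
Zone=B22: row 9 → Reading = 4 ✓
Zone=B47: row 10 → Reading = 12 ✓
Zone=B30: row 11 → Reading = 15 ✓
Two rows agree on Zone but differ on Reading, so Zone -> Reading does not hold.

No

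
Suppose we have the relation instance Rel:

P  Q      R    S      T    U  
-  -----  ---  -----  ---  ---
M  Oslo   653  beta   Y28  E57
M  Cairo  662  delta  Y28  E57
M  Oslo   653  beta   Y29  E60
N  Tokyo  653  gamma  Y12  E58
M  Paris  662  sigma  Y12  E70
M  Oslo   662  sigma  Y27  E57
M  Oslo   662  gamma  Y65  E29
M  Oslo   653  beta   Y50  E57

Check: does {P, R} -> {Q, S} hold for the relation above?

No

(P=M, R=653): 3 rows → {Q,S} = (Oslo, beta), (Oslo, beta), (Oslo, beta) ✓
(P=M, R=662): 4 rows → {Q,S} takes values {(Cairo, delta), (Paris, sigma), (Oslo, sigma), (Oslo, gamma)} — violation
(P=N, R=653): 1 row → {Q,S} = (Tokyo, gamma) ✓
Two rows agree on {P, R} but differ on {Q, S}, so {P, R} -> {Q, S} does not hold.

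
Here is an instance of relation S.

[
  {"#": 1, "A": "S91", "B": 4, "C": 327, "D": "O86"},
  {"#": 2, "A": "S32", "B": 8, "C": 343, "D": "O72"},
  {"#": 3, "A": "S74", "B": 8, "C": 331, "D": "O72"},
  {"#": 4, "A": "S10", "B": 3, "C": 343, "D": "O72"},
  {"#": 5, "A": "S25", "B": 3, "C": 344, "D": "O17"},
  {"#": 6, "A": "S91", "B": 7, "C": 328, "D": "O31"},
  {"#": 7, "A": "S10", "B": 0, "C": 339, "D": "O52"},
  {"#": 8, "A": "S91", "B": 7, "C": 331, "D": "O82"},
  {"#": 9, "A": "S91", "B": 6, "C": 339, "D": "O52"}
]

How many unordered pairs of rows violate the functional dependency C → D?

C=343: all 2 rows agree on D — 0 pairs.
C=331: violating pairs (3,8) — 1 pair.
C=339: all 2 rows agree on D — 0 pairs.

1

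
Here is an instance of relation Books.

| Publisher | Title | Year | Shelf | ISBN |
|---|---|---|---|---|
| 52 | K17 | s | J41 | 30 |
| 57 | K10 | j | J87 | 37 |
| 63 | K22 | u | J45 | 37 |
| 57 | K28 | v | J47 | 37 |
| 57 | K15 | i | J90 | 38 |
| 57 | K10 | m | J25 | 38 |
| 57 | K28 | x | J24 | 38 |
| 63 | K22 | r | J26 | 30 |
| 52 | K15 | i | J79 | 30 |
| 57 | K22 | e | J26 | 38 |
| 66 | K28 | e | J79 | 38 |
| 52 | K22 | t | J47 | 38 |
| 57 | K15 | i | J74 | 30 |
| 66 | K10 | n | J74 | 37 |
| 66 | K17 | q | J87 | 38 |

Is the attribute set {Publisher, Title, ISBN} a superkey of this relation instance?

All 15 rows have distinct {Publisher, Title, ISBN} values, so {Publisher, Title, ISBN} → (all attributes) holds and {Publisher, Title, ISBN} is a superkey.

Yes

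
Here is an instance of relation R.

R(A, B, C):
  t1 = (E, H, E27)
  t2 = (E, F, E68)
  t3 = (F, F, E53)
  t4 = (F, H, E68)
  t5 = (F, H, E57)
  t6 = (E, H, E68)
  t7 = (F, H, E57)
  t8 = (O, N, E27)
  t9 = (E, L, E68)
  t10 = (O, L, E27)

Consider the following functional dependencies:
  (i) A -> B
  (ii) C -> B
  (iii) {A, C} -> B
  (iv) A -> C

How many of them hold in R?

(i) A -> B: A=E: rows 1, 2, 6, 9 → B takes values {H, F, L} — violation; A=F: rows 3, 4, 5, 7 → B takes values {F, H} — violation; A=O: rows 8, 10 → B takes values {N, L} — violation — fails.
(ii) C -> B: C=E27: rows 1, 8, 10 → B takes values {H, N, L} — violation; C=E68: rows 2, 4, 6, 9 → B takes values {F, H, L} — violation — fails.
(iii) {A, C} -> B: (A=E, C=E68): rows 2, 6, 9 → B takes values {F, H, L} — violation; (A=O, C=E27): rows 8, 10 → B takes values {N, L} — violation — fails.
(iv) A -> C: A=E: rows 1, 2, 6, 9 → C takes values {E27, E68} — violation; A=F: rows 3, 4, 5, 7 → C takes values {E53, E68, E57} — violation — fails.
None of the 4 dependencies hold.

0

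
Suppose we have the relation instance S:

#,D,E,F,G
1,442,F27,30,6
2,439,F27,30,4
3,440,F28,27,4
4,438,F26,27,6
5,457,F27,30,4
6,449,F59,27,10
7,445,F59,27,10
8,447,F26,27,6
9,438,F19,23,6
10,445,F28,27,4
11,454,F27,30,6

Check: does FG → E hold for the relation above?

Yes

(F=30, G=6): rows 1, 11 → E = F27, F27 ✓
(F=30, G=4): rows 2, 5 → E = F27, F27 ✓
(F=27, G=4): rows 3, 10 → E = F28, F28 ✓
(F=27, G=6): rows 4, 8 → E = F26, F26 ✓
(F=27, G=10): rows 6, 7 → E = F59, F59 ✓
(F=23, G=6): row 9 → E = F19 ✓
Every FG value is associated with a single E value, so FG → E holds.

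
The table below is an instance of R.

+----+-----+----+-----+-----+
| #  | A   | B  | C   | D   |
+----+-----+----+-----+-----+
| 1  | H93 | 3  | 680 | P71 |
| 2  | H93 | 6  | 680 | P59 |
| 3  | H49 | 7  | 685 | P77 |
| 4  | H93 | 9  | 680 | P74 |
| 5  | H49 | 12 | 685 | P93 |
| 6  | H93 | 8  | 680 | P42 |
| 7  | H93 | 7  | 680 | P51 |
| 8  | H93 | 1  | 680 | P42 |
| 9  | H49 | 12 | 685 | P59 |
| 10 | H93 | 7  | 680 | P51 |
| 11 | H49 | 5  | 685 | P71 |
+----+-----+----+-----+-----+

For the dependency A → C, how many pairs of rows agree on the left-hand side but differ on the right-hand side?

A=H93: all 7 rows agree on C — 0 pairs.
A=H49: all 4 rows agree on C — 0 pairs.

0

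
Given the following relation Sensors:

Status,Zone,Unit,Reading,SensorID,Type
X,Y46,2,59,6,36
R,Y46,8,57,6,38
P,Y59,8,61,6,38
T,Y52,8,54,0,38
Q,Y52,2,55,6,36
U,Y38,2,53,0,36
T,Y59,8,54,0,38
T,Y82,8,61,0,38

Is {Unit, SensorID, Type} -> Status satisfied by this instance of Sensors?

(Unit=2, SensorID=6, Type=36): 2 rows → Status takes values {X, Q} — violation
(Unit=8, SensorID=6, Type=38): 2 rows → Status takes values {R, P} — violation
(Unit=8, SensorID=0, Type=38): 3 rows → Status = T, T, T ✓
(Unit=2, SensorID=0, Type=36): 1 row → Status = U ✓
Two rows agree on {Unit, SensorID, Type} but differ on Status, so {Unit, SensorID, Type} -> Status does not hold.

No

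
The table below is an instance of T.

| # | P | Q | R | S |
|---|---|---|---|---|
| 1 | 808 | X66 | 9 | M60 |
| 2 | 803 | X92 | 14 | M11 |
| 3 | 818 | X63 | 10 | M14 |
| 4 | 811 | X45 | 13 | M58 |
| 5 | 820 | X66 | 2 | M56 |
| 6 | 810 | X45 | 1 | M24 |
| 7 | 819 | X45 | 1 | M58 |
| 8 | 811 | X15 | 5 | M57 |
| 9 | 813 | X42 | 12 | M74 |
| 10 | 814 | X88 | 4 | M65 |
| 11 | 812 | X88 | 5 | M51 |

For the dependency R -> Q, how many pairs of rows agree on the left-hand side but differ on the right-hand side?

R=1: all 2 rows agree on Q — 0 pairs.
R=5: violating pairs (8,11) — 1 pair.

1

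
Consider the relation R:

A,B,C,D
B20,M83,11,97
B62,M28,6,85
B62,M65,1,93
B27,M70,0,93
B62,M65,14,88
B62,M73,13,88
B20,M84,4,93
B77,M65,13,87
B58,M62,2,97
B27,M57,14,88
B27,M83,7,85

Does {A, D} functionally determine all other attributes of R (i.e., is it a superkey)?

No

Two distinct rows share (A=B62, D=88), so {A, D} does not determine every attribute — not a superkey.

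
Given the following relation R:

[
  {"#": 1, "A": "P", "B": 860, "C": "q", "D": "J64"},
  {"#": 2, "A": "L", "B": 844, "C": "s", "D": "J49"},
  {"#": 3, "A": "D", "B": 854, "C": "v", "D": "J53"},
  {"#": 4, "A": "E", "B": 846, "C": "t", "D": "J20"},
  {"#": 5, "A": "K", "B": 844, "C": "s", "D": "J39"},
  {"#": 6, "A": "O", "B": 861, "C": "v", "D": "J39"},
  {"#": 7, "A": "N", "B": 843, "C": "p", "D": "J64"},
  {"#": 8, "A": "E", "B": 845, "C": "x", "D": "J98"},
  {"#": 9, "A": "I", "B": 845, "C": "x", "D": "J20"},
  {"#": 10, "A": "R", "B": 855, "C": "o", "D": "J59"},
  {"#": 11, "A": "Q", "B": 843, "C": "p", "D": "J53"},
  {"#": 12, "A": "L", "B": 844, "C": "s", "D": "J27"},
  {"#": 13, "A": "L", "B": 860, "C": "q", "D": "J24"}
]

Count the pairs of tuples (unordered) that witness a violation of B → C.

B=860: all 2 rows agree on C — 0 pairs.
B=844: all 3 rows agree on C — 0 pairs.
B=843: all 2 rows agree on C — 0 pairs.
B=845: all 2 rows agree on C — 0 pairs.

0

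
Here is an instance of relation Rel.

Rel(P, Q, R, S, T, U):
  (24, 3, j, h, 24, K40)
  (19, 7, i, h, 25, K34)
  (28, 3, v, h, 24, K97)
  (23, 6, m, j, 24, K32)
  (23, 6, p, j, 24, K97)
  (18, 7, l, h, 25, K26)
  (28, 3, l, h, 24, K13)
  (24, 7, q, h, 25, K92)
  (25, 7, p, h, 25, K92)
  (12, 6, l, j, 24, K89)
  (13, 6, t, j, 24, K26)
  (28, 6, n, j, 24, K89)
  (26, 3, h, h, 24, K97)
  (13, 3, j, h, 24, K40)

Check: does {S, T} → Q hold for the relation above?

Yes

(S=h, T=24): 5 rows → Q = 3, 3, 3, 3, 3 ✓
(S=h, T=25): 4 rows → Q = 7, 7, 7, 7 ✓
(S=j, T=24): 5 rows → Q = 6, 6, 6, 6, 6 ✓
Every {S, T} value is associated with a single Q value, so {S, T} → Q holds.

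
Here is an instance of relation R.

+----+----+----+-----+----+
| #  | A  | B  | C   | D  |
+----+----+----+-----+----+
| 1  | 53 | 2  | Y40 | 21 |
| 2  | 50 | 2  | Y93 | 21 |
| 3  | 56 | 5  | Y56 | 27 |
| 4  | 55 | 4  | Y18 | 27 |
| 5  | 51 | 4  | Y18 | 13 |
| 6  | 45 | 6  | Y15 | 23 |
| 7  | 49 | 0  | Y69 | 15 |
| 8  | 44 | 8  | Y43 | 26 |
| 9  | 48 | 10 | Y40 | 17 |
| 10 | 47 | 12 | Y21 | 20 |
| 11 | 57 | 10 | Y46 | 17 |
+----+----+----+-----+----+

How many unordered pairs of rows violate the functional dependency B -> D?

1

B=2: all 2 rows agree on D — 0 pairs.
B=4: violating pairs (4,5) — 1 pair.
B=10: all 2 rows agree on D — 0 pairs.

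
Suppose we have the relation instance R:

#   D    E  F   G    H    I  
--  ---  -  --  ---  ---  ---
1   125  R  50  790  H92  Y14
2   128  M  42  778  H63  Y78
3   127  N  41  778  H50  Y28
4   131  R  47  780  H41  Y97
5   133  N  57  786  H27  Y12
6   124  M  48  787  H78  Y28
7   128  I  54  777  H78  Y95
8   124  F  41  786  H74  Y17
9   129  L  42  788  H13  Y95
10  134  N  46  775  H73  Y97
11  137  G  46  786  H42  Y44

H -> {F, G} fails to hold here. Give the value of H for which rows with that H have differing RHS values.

H=H92: row 1 → {F,G} = (50, 790) ✓
H=H63: row 2 → {F,G} = (42, 778) ✓
H=H50: row 3 → {F,G} = (41, 778) ✓
H=H41: row 4 → {F,G} = (47, 780) ✓
H=H27: row 5 → {F,G} = (57, 786) ✓
H=H78: rows 6, 7 → {F,G} takes values {(48, 787), (54, 777)} — violation
H=H74: row 8 → {F,G} = (41, 786) ✓
H=H13: row 9 → {F,G} = (42, 788) ✓
H=H73: row 10 → {F,G} = (46, 775) ✓
H=H42: row 11 → {F,G} = (46, 786) ✓
The only H value with inconsistent RHS is H=H78.

H78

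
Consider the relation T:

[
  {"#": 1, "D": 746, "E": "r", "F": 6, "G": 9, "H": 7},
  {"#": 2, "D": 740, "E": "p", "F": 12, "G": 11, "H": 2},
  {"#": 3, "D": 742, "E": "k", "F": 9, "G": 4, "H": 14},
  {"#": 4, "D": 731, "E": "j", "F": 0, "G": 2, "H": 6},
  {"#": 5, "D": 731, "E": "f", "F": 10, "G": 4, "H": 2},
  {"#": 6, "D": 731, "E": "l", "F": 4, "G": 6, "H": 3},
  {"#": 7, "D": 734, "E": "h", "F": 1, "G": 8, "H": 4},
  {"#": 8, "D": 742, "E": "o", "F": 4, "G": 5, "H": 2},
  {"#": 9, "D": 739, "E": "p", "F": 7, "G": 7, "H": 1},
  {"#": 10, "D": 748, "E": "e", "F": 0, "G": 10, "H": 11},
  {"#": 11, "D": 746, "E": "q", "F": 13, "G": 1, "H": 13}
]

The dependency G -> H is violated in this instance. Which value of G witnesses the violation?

G=9: row 1 → H = 7 ✓
G=11: row 2 → H = 2 ✓
G=4: rows 3, 5 → H takes values {14, 2} — violation
G=2: row 4 → H = 6 ✓
G=6: row 6 → H = 3 ✓
G=8: row 7 → H = 4 ✓
G=5: row 8 → H = 2 ✓
G=7: row 9 → H = 1 ✓
G=10: row 10 → H = 11 ✓
G=1: row 11 → H = 13 ✓
The only G value with inconsistent H is G=4.

4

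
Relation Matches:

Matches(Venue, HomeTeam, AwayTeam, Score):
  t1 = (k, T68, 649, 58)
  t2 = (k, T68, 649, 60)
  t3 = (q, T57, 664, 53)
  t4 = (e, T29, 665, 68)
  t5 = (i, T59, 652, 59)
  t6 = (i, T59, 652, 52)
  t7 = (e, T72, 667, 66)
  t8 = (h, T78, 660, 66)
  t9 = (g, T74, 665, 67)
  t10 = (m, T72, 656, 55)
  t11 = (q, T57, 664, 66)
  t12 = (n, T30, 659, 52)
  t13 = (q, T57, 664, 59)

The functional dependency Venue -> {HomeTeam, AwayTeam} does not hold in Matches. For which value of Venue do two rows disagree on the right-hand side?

Venue=k: rows 1, 2 → {HomeTeam,AwayTeam} = (T68, 649), (T68, 649) ✓
Venue=q: rows 3, 11, 13 → {HomeTeam,AwayTeam} = (T57, 664), (T57, 664), (T57, 664) ✓
Venue=e: rows 4, 7 → {HomeTeam,AwayTeam} takes values {(T29, 665), (T72, 667)} — violation
Venue=i: rows 5, 6 → {HomeTeam,AwayTeam} = (T59, 652), (T59, 652) ✓
Venue=h: row 8 → {HomeTeam,AwayTeam} = (T78, 660) ✓
Venue=g: row 9 → {HomeTeam,AwayTeam} = (T74, 665) ✓
Venue=m: row 10 → {HomeTeam,AwayTeam} = (T72, 656) ✓
Venue=n: row 12 → {HomeTeam,AwayTeam} = (T30, 659) ✓
The only Venue value with inconsistent RHS is Venue=e.

e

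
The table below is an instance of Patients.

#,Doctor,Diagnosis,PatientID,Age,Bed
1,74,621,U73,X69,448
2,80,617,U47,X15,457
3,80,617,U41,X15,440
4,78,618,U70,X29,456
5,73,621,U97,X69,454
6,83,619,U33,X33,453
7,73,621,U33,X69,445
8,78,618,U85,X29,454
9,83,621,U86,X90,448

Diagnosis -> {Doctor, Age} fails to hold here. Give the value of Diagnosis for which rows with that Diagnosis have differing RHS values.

621

Diagnosis=621: rows 1, 5, 7, 9 → {Doctor,Age} takes values {(74, X69), (73, X69), (83, X90)} — violation
Diagnosis=617: rows 2, 3 → {Doctor,Age} = (80, X15), (80, X15) ✓
Diagnosis=618: rows 4, 8 → {Doctor,Age} = (78, X29), (78, X29) ✓
Diagnosis=619: row 6 → {Doctor,Age} = (83, X33) ✓
The only Diagnosis value with inconsistent RHS is Diagnosis=621.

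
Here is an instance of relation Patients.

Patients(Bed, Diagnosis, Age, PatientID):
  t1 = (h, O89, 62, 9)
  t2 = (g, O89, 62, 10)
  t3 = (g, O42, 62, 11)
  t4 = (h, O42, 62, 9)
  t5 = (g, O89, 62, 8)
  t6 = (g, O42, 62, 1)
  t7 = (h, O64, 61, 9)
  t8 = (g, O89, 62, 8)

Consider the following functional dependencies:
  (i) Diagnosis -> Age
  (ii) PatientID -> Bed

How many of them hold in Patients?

2

(i) Diagnosis -> Age: every LHS value maps to a single RHS value — holds.
(ii) PatientID -> Bed: every LHS value maps to a single RHS value — holds.
2 of the 2 dependencies hold.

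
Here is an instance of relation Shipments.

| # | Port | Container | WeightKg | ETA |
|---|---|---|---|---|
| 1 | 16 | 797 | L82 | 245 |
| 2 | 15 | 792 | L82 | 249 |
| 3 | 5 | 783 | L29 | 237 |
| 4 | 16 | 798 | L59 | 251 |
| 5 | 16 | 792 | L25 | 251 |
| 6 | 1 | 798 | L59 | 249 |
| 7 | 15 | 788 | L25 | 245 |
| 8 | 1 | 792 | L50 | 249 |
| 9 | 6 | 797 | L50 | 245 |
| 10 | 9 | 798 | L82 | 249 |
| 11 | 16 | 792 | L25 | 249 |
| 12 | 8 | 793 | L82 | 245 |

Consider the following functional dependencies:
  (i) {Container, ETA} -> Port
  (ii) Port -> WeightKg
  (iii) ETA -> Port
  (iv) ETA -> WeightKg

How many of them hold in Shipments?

(i) {Container, ETA} -> Port: (Container=797, ETA=245): rows 1, 9 → Port takes values {16, 6} — violation; (Container=792, ETA=249): rows 2, 8, 11 → Port takes values {15, 1, 16} — violation; (Container=798, ETA=249): rows 6, 10 → Port takes values {1, 9} — violation — fails.
(ii) Port -> WeightKg: Port=16: rows 1, 4, 5, 11 → WeightKg takes values {L82, L59, L25} — violation; Port=15: rows 2, 7 → WeightKg takes values {L82, L25} — violation; Port=1: rows 6, 8 → WeightKg takes values {L59, L50} — violation — fails.
(iii) ETA -> Port: ETA=245: rows 1, 7, 9, 12 → Port takes values {16, 15, 6, 8} — violation; ETA=249: rows 2, 6, 8, 10, 11 → Port takes values {15, 1, 9, 16} — violation — fails.
(iv) ETA -> WeightKg: ETA=245: rows 1, 7, 9, 12 → WeightKg takes values {L82, L25, L50} — violation; ETA=249: rows 2, 6, 8, 10, 11 → WeightKg takes values {L82, L59, L50, L25} — violation; ETA=251: rows 4, 5 → WeightKg takes values {L59, L25} — violation — fails.
None of the 4 dependencies hold.

0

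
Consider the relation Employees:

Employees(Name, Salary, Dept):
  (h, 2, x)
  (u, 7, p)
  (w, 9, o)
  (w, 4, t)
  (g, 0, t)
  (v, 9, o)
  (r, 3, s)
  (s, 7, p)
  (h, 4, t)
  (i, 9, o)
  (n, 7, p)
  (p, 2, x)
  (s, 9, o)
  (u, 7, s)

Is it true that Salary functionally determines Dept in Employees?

Salary=2: 2 rows → Dept = x, x ✓
Salary=7: 4 rows → Dept takes values {p, s} — violation
Salary=9: 4 rows → Dept = o, o, o, o ✓
Salary=4: 2 rows → Dept = t, t ✓
Salary=0: 1 row → Dept = t ✓
Salary=3: 1 row → Dept = s ✓
Two rows agree on Salary but differ on Dept, so Salary → Dept does not hold.

No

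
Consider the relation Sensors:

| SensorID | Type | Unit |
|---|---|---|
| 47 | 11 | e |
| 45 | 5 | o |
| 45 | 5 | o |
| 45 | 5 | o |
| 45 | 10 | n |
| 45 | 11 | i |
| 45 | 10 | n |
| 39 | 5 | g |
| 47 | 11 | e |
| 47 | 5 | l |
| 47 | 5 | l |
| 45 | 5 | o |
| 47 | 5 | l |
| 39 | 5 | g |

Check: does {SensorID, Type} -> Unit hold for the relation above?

(SensorID=47, Type=11): 2 rows → Unit = e, e ✓
(SensorID=45, Type=5): 4 rows → Unit = o, o, o, o ✓
(SensorID=45, Type=10): 2 rows → Unit = n, n ✓
(SensorID=45, Type=11): 1 row → Unit = i ✓
(SensorID=39, Type=5): 2 rows → Unit = g, g ✓
(SensorID=47, Type=5): 3 rows → Unit = l, l, l ✓
Every {SensorID, Type} value is associated with a single Unit value, so {SensorID, Type} -> Unit holds.

Yes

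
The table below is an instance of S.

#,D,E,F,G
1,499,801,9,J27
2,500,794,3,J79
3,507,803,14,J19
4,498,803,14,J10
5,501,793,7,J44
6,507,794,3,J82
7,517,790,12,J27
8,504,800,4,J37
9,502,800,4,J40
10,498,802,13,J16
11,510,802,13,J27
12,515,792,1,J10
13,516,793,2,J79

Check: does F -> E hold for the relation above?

F=9: row 1 → E = 801 ✓
F=3: rows 2, 6 → E = 794, 794 ✓
F=14: rows 3, 4 → E = 803, 803 ✓
F=7: row 5 → E = 793 ✓
F=12: row 7 → E = 790 ✓
F=4: rows 8, 9 → E = 800, 800 ✓
F=13: rows 10, 11 → E = 802, 802 ✓
F=1: row 12 → E = 792 ✓
F=2: row 13 → E = 793 ✓
Every F value is associated with a single E value, so F -> E holds.

Yes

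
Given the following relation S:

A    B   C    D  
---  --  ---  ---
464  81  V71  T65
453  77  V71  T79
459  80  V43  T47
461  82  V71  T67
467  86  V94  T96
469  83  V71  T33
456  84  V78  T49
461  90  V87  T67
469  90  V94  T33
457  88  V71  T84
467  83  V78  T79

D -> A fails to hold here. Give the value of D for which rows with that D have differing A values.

T79

D=T65: 1 row → A = 464 ✓
D=T79: 2 rows → A takes values {453, 467} — violation
D=T47: 1 row → A = 459 ✓
D=T67: 2 rows → A = 461, 461 ✓
D=T96: 1 row → A = 467 ✓
D=T33: 2 rows → A = 469, 469 ✓
D=T49: 1 row → A = 456 ✓
D=T84: 1 row → A = 457 ✓
The only D value with inconsistent A is D=T79.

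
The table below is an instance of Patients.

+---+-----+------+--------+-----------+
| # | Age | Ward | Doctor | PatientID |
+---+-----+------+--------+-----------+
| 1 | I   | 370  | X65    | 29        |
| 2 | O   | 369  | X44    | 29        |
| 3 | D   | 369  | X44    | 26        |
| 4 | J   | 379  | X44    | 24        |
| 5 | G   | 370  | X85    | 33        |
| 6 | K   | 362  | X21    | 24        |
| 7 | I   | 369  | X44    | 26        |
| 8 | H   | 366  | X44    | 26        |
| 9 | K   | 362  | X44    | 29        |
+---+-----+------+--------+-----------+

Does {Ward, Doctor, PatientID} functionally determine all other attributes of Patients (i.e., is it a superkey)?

Rows 3 and 7 have the same {Ward, Doctor, PatientID} value (Ward=369, Doctor=X44, PatientID=26) but are distinct tuples, so {Ward, Doctor, PatientID} does not determine every attribute — not a superkey.

No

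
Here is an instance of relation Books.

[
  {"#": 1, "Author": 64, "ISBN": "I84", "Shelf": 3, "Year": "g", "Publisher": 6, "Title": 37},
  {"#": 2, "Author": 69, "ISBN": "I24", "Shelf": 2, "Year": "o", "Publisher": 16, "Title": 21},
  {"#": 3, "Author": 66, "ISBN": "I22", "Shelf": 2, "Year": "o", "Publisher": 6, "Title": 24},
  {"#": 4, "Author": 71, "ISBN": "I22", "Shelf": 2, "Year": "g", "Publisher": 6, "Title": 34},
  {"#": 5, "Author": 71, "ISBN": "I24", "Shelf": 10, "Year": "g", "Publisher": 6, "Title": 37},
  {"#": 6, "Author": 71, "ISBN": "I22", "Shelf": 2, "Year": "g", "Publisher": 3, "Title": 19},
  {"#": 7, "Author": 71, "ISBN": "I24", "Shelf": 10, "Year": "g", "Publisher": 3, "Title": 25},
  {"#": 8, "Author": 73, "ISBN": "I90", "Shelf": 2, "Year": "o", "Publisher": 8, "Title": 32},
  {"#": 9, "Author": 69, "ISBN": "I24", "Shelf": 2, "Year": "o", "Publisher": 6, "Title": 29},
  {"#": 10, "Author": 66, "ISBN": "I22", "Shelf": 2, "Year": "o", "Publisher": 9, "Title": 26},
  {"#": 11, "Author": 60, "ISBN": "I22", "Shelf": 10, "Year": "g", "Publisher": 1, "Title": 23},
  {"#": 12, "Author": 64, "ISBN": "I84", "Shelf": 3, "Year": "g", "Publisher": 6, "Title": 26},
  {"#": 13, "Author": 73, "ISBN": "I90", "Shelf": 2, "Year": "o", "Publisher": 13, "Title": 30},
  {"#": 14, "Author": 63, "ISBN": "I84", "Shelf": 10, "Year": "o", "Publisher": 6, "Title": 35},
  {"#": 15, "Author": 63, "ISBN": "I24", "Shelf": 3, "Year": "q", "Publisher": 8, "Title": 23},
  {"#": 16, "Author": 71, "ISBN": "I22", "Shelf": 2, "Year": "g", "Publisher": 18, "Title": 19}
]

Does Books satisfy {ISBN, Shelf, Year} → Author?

Yes

(ISBN=I84, Shelf=3, Year=g): rows 1, 12 → Author = 64, 64 ✓
(ISBN=I24, Shelf=2, Year=o): rows 2, 9 → Author = 69, 69 ✓
(ISBN=I22, Shelf=2, Year=o): rows 3, 10 → Author = 66, 66 ✓
(ISBN=I22, Shelf=2, Year=g): rows 4, 6, 16 → Author = 71, 71, 71 ✓
(ISBN=I24, Shelf=10, Year=g): rows 5, 7 → Author = 71, 71 ✓
(ISBN=I90, Shelf=2, Year=o): rows 8, 13 → Author = 73, 73 ✓
(ISBN=I22, Shelf=10, Year=g): row 11 → Author = 60 ✓
(ISBN=I84, Shelf=10, Year=o): row 14 → Author = 63 ✓
(ISBN=I24, Shelf=3, Year=q): row 15 → Author = 63 ✓
Every {ISBN, Shelf, Year} value is associated with a single Author value, so {ISBN, Shelf, Year} → Author holds.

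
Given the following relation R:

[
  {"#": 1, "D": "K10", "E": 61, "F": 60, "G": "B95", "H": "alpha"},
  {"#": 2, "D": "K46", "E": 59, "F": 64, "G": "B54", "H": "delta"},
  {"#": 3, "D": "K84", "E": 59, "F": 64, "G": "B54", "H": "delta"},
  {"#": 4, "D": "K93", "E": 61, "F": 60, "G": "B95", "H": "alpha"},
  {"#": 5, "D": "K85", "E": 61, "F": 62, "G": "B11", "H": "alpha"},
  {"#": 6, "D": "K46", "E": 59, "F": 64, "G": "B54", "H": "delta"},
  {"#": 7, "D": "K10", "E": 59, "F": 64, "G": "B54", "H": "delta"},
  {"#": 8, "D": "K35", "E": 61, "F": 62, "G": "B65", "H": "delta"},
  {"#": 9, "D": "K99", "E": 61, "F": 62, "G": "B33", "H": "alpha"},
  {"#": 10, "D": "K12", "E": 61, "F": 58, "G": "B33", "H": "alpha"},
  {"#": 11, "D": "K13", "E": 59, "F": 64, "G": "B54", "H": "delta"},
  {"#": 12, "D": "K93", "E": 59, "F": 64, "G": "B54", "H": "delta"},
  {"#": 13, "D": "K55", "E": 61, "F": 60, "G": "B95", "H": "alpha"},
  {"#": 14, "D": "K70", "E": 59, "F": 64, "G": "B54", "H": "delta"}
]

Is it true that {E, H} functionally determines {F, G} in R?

No

(E=61, H=alpha): rows 1, 4, 5, 9, 10, 13 → {F,G} takes values {(60, B95), (62, B11), (62, B33), (58, B33)} — violation
(E=59, H=delta): rows 2, 3, 6, 7, 11, 12, 14 → {F,G} = (64, B54), (64, B54), (64, B54), (64, B54), (64, B54), (64, B54), (64, B54) ✓
(E=61, H=delta): row 8 → {F,G} = (62, B65) ✓
Two rows agree on {E, H} but differ on {F, G}, so {E, H} → {F, G} does not hold.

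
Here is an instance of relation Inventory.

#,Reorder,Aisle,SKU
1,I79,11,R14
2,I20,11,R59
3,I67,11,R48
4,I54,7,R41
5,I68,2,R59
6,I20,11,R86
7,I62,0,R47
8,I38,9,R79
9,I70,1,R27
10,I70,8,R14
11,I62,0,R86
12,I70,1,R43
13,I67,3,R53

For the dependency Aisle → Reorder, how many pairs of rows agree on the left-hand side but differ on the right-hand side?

5

Aisle=11: violating pairs (1,2), (1,3), (1,6), (2,3), (3,6) — 5 pairs.
Aisle=0: all 2 rows agree on Reorder — 0 pairs.
Aisle=1: all 2 rows agree on Reorder — 0 pairs.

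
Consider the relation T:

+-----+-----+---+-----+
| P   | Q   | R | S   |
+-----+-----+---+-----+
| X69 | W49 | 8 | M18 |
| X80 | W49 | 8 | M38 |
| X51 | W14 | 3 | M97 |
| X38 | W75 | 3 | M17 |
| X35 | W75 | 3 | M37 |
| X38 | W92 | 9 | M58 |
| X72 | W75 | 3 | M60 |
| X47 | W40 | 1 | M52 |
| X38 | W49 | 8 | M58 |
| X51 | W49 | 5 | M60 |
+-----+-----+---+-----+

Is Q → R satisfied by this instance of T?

Q=W49: 4 rows → R takes values {8, 5} — violation
Q=W14: 1 row → R = 3 ✓
Q=W75: 3 rows → R = 3, 3, 3 ✓
Q=W92: 1 row → R = 9 ✓
Q=W40: 1 row → R = 1 ✓
Two rows agree on Q but differ on R, so Q → R does not hold.

No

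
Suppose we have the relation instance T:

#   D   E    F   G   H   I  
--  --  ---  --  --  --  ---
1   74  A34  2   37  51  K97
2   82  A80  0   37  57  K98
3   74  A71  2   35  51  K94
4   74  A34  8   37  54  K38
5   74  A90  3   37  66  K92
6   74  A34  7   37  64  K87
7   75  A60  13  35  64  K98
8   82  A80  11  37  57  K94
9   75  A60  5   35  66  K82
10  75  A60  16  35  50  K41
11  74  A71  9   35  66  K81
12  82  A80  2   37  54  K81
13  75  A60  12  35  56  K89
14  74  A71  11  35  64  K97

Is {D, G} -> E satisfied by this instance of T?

(D=74, G=37): rows 1, 4, 5, 6 → E takes values {A34, A90} — violation
(D=82, G=37): rows 2, 8, 12 → E = A80, A80, A80 ✓
(D=74, G=35): rows 3, 11, 14 → E = A71, A71, A71 ✓
(D=75, G=35): rows 7, 9, 10, 13 → E = A60, A60, A60, A60 ✓
Two rows agree on {D, G} but differ on E, so {D, G} -> E does not hold.

No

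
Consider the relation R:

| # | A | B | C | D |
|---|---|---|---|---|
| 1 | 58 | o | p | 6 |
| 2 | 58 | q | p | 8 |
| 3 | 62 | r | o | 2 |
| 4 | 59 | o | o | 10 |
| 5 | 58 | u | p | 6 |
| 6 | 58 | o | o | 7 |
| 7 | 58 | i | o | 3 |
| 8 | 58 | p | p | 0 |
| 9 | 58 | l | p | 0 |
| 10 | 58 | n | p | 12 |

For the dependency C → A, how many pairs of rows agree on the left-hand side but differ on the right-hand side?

5

C=p: all 6 rows agree on A — 0 pairs.
C=o: violating pairs (3,4), (3,6), (3,7), (4,6), (4,7) — 5 pairs.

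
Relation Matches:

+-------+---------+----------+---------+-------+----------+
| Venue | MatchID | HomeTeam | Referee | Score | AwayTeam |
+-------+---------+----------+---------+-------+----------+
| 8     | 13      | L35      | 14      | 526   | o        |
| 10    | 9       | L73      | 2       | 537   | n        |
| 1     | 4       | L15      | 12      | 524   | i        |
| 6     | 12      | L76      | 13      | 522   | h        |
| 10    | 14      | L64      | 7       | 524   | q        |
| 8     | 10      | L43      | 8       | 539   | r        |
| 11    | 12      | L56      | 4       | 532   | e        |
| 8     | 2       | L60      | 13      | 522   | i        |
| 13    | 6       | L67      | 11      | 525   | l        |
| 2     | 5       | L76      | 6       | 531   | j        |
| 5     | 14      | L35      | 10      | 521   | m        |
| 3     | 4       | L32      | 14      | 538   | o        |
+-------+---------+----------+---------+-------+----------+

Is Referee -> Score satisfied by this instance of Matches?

No

Referee=14: 2 rows → Score takes values {526, 538} — violation
Referee=2: 1 row → Score = 537 ✓
Referee=12: 1 row → Score = 524 ✓
Referee=13: 2 rows → Score = 522, 522 ✓
Referee=7: 1 row → Score = 524 ✓
Referee=8: 1 row → Score = 539 ✓
Referee=4: 1 row → Score = 532 ✓
Referee=11: 1 row → Score = 525 ✓
Referee=6: 1 row → Score = 531 ✓
Referee=10: 1 row → Score = 521 ✓
Two rows agree on Referee but differ on Score, so Referee -> Score does not hold.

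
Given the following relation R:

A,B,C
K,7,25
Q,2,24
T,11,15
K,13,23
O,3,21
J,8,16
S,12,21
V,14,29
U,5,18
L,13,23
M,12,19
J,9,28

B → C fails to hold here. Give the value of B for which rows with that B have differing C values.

B=7: 1 row → C = 25 ✓
B=2: 1 row → C = 24 ✓
B=11: 1 row → C = 15 ✓
B=13: 2 rows → C = 23, 23 ✓
B=3: 1 row → C = 21 ✓
B=8: 1 row → C = 16 ✓
B=12: 2 rows → C takes values {21, 19} — violation
B=14: 1 row → C = 29 ✓
B=5: 1 row → C = 18 ✓
B=9: 1 row → C = 28 ✓
The only B value with inconsistent C is B=12.

12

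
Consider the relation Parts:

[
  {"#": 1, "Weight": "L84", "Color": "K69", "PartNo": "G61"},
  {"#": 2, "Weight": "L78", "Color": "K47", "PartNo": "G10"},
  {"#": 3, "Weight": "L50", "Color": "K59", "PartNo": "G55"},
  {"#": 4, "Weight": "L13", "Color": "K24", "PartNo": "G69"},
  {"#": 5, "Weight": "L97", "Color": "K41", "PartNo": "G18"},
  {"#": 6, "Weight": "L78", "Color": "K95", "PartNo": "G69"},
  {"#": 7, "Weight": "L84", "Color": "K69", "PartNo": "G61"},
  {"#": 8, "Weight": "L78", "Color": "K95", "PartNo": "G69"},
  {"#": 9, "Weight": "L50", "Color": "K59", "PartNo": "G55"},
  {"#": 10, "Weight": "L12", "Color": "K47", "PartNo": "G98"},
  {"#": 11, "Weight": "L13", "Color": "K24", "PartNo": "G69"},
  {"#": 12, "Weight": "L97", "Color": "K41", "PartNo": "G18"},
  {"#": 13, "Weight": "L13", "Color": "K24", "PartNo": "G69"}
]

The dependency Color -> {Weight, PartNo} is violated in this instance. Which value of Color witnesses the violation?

K47

Color=K69: rows 1, 7 → {Weight,PartNo} = (L84, G61), (L84, G61) ✓
Color=K47: rows 2, 10 → {Weight,PartNo} takes values {(L78, G10), (L12, G98)} — violation
Color=K59: rows 3, 9 → {Weight,PartNo} = (L50, G55), (L50, G55) ✓
Color=K24: rows 4, 11, 13 → {Weight,PartNo} = (L13, G69), (L13, G69), (L13, G69) ✓
Color=K41: rows 5, 12 → {Weight,PartNo} = (L97, G18), (L97, G18) ✓
Color=K95: rows 6, 8 → {Weight,PartNo} = (L78, G69), (L78, G69) ✓
The only Color value with inconsistent RHS is Color=K47.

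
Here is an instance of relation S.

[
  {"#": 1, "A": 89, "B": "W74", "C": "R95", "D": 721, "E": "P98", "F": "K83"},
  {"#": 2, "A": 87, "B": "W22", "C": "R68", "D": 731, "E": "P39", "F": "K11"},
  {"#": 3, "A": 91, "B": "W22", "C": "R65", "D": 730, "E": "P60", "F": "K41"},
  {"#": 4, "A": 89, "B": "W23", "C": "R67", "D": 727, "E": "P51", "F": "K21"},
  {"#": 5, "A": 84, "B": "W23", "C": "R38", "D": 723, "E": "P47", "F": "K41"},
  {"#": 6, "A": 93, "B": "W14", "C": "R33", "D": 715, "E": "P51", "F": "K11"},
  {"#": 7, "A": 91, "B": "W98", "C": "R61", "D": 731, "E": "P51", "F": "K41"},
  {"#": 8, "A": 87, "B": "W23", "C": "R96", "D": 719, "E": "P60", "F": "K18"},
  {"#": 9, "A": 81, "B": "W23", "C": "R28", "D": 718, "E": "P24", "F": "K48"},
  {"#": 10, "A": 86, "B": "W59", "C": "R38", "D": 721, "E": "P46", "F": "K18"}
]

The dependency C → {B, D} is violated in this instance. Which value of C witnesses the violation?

R38

C=R95: row 1 → {B,D} = (W74, 721) ✓
C=R68: row 2 → {B,D} = (W22, 731) ✓
C=R65: row 3 → {B,D} = (W22, 730) ✓
C=R67: row 4 → {B,D} = (W23, 727) ✓
C=R38: rows 5, 10 → {B,D} takes values {(W23, 723), (W59, 721)} — violation
C=R33: row 6 → {B,D} = (W14, 715) ✓
C=R61: row 7 → {B,D} = (W98, 731) ✓
C=R96: row 8 → {B,D} = (W23, 719) ✓
C=R28: row 9 → {B,D} = (W23, 718) ✓
The only C value with inconsistent RHS is C=R38.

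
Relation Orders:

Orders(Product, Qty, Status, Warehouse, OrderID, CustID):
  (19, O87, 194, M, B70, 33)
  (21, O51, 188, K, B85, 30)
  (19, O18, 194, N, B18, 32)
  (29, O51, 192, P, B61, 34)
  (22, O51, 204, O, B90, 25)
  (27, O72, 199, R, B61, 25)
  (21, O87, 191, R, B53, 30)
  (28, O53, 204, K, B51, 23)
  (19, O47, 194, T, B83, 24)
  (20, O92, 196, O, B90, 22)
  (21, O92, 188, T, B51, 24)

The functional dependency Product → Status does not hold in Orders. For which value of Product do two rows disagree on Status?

Product=19: 3 rows → Status = 194, 194, 194 ✓
Product=21: 3 rows → Status takes values {188, 191} — violation
Product=29: 1 row → Status = 192 ✓
Product=22: 1 row → Status = 204 ✓
Product=27: 1 row → Status = 199 ✓
Product=28: 1 row → Status = 204 ✓
Product=20: 1 row → Status = 196 ✓
The only Product value with inconsistent Status is Product=21.

21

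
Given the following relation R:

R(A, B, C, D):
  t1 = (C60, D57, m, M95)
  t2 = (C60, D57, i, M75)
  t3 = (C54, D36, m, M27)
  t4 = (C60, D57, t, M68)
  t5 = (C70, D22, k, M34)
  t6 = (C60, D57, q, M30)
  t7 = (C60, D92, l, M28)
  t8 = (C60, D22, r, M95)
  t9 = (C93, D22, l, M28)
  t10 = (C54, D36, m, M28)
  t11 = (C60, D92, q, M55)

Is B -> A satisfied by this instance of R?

B=D57: rows 1, 2, 4, 6 → A = C60, C60, C60, C60 ✓
B=D36: rows 3, 10 → A = C54, C54 ✓
B=D22: rows 5, 8, 9 → A takes values {C70, C60, C93} — violation
B=D92: rows 7, 11 → A = C60, C60 ✓
Two rows agree on B but differ on A, so B -> A does not hold.

No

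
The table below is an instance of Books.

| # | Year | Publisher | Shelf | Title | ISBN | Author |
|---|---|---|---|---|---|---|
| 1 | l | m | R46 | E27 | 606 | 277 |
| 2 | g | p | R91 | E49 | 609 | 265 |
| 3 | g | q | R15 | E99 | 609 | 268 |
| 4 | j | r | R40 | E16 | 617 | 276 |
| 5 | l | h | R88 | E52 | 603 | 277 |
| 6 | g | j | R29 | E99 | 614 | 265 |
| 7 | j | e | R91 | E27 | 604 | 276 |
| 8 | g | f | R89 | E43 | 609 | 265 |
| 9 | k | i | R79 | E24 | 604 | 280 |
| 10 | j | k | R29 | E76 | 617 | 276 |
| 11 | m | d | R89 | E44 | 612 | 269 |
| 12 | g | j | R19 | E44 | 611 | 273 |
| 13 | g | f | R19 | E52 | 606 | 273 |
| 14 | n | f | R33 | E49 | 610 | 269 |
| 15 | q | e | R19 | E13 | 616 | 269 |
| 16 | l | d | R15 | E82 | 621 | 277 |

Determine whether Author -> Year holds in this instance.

No

Author=277: rows 1, 5, 16 → Year = l, l, l ✓
Author=265: rows 2, 6, 8 → Year = g, g, g ✓
Author=268: row 3 → Year = g ✓
Author=276: rows 4, 7, 10 → Year = j, j, j ✓
Author=280: row 9 → Year = k ✓
Author=269: rows 11, 14, 15 → Year takes values {m, n, q} — violation
Author=273: rows 12, 13 → Year = g, g ✓
Two rows agree on Author but differ on Year, so Author -> Year does not hold.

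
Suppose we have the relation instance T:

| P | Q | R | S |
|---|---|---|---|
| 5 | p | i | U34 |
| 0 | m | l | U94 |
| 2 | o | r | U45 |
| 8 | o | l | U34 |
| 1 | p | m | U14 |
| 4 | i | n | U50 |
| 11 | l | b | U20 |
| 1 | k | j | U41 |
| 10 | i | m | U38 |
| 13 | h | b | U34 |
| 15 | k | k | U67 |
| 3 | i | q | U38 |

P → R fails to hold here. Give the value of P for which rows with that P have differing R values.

P=5: 1 row → R = i ✓
P=0: 1 row → R = l ✓
P=2: 1 row → R = r ✓
P=8: 1 row → R = l ✓
P=1: 2 rows → R takes values {m, j} — violation
P=4: 1 row → R = n ✓
P=11: 1 row → R = b ✓
P=10: 1 row → R = m ✓
P=13: 1 row → R = b ✓
P=15: 1 row → R = k ✓
P=3: 1 row → R = q ✓
The only P value with inconsistent R is P=1.

1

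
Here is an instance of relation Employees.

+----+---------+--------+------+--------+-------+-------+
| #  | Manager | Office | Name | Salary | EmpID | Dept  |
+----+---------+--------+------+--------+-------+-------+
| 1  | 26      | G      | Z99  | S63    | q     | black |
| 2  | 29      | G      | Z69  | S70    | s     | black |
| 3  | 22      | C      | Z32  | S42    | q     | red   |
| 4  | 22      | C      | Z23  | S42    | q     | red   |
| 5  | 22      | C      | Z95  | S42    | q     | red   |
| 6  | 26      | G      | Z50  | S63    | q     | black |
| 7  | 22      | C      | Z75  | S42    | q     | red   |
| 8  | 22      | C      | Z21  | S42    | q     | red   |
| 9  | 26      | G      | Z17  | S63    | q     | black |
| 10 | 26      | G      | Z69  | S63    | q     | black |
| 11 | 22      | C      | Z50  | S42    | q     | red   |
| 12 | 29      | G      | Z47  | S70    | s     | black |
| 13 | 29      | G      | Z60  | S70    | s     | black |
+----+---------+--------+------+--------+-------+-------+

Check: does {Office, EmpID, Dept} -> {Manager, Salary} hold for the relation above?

(Office=G, EmpID=q, Dept=black): rows 1, 6, 9, 10 → {Manager,Salary} = (26, S63), (26, S63), (26, S63), (26, S63) ✓
(Office=G, EmpID=s, Dept=black): rows 2, 12, 13 → {Manager,Salary} = (29, S70), (29, S70), (29, S70) ✓
(Office=C, EmpID=q, Dept=red): rows 3, 4, 5, 7, 8, 11 → {Manager,Salary} = (22, S42), (22, S42), (22, S42), (22, S42), (22, S42), (22, S42) ✓
Every {Office, EmpID, Dept} value is associated with a single {Manager, Salary} value, so {Office, EmpID, Dept} -> {Manager, Salary} holds.

Yes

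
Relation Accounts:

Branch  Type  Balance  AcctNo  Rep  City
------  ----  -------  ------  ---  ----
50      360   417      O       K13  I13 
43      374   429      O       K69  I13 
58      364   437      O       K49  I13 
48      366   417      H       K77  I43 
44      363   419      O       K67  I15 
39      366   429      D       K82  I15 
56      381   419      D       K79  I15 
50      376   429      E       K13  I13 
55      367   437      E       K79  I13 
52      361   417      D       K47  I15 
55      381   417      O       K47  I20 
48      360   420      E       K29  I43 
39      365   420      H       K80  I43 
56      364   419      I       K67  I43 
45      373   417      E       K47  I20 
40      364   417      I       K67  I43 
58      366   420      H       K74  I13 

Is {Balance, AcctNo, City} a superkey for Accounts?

Yes

All 17 rows have distinct {Balance, AcctNo, City} values, so {Balance, AcctNo, City} → (all attributes) holds and {Balance, AcctNo, City} is a superkey.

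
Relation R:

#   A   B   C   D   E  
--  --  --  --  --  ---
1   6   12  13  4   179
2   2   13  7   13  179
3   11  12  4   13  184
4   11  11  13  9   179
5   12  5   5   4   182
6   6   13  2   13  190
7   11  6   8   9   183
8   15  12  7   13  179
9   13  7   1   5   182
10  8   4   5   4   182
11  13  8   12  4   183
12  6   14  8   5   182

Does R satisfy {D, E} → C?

No

(D=4, E=179): row 1 → C = 13 ✓
(D=13, E=179): rows 2, 8 → C = 7, 7 ✓
(D=13, E=184): row 3 → C = 4 ✓
(D=9, E=179): row 4 → C = 13 ✓
(D=4, E=182): rows 5, 10 → C = 5, 5 ✓
(D=13, E=190): row 6 → C = 2 ✓
(D=9, E=183): row 7 → C = 8 ✓
(D=5, E=182): rows 9, 12 → C takes values {1, 8} — violation
(D=4, E=183): row 11 → C = 12 ✓
Two rows agree on {D, E} but differ on C, so {D, E} → C does not hold.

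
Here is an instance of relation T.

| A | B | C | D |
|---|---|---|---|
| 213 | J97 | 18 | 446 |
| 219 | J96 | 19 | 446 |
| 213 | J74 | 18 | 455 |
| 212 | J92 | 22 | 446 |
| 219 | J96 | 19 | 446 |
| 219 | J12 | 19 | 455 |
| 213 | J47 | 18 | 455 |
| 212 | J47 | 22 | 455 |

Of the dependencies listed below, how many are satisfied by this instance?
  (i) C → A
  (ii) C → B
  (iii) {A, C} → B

1

(i) C → A: every LHS value maps to a single RHS value — holds.
(ii) C → B: C=18: 3 rows → B takes values {J97, J74, J47} — violation; C=19: 3 rows → B takes values {J96, J12} — violation; C=22: 2 rows → B takes values {J92, J47} — violation — fails.
(iii) {A, C} → B: (A=213, C=18): 3 rows → B takes values {J97, J74, J47} — violation; (A=219, C=19): 3 rows → B takes values {J96, J12} — violation; (A=212, C=22): 2 rows → B takes values {J92, J47} — violation — fails.
1 of the 3 dependencies holds.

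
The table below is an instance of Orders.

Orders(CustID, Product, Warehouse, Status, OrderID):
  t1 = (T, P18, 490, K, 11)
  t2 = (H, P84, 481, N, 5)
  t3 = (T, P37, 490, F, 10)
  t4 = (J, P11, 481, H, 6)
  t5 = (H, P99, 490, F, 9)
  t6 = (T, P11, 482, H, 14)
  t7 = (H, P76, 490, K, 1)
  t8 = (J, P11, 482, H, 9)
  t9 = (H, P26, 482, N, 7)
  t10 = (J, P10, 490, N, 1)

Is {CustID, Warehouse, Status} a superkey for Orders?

All 10 rows have distinct {CustID, Warehouse, Status} values, so {CustID, Warehouse, Status} → (all attributes) holds and {CustID, Warehouse, Status} is a superkey.

Yes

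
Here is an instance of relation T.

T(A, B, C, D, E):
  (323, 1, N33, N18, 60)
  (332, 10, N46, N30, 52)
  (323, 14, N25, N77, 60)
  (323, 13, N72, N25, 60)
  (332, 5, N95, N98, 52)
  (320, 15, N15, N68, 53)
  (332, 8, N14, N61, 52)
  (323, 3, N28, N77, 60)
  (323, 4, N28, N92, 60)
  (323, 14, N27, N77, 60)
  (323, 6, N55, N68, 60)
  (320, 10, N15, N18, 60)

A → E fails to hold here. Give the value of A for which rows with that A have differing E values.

320

A=323: 7 rows → E = 60, 60, 60, 60, 60, 60, 60 ✓
A=332: 3 rows → E = 52, 52, 52 ✓
A=320: 2 rows → E takes values {53, 60} — violation
The only A value with inconsistent E is A=320.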